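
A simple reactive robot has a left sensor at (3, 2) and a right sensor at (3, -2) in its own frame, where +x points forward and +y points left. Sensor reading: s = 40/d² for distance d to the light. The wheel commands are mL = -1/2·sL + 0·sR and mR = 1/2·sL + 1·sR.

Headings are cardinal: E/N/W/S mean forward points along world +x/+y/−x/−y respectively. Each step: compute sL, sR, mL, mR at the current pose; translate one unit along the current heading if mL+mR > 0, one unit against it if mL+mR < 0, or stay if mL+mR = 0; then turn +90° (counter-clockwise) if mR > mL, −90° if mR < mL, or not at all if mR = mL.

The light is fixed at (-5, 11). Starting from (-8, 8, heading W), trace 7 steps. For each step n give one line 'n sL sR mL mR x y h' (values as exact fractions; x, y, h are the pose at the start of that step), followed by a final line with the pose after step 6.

0 40/61 40/37 -20/61 3180/2257 -8 8 W
1 1 5/9 -1/2 19/18 -9 8 S
2 8 40/37 -4 188/37 -9 7 E
3 20/13 20 -10/13 270/13 -8 7 N
4 40/61 40/37 -20/61 3180/2257 -8 8 W
5 1 5/9 -1/2 19/18 -9 8 S
6 8 40/37 -4 188/37 -9 7 E
final -8 7 N

n=0: pose=(-8,8,W); sL=40/61, sR=40/37; mL=-20/61, mR=3180/2257; mL+mR=40/37 → advance +1; mR−mL=3920/2257 → turn +1·90°
n=1: pose=(-9,8,S); sL=1, sR=5/9; mL=-1/2, mR=19/18; mL+mR=5/9 → advance +1; mR−mL=14/9 → turn +1·90°
n=2: pose=(-9,7,E); sL=8, sR=40/37; mL=-4, mR=188/37; mL+mR=40/37 → advance +1; mR−mL=336/37 → turn +1·90°
n=3: pose=(-8,7,N); sL=20/13, sR=20; mL=-10/13, mR=270/13; mL+mR=20 → advance +1; mR−mL=280/13 → turn +1·90°
n=4: pose=(-8,8,W); sL=40/61, sR=40/37; mL=-20/61, mR=3180/2257; mL+mR=40/37 → advance +1; mR−mL=3920/2257 → turn +1·90°
n=5: pose=(-9,8,S); sL=1, sR=5/9; mL=-1/2, mR=19/18; mL+mR=5/9 → advance +1; mR−mL=14/9 → turn +1·90°
n=6: pose=(-9,7,E); sL=8, sR=40/37; mL=-4, mR=188/37; mL+mR=40/37 → advance +1; mR−mL=336/37 → turn +1·90°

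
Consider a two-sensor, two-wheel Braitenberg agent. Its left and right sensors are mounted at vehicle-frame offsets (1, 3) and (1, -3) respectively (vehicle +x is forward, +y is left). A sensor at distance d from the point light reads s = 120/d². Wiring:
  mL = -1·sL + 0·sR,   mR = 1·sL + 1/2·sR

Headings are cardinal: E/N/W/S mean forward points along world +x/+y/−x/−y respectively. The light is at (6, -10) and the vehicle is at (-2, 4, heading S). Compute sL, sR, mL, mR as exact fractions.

left sensor world pos  = (1, 3); dL² = 194
right sensor world pos = (-5, 3); dR² = 290
sL = 120/194 = 60/97
sR = 120/290 = 12/29
mL = -1·sL + 0·sR = -60/97
mR = 1·sL + 1/2·sR = 2322/2813

60/97 12/29 -60/97 2322/2813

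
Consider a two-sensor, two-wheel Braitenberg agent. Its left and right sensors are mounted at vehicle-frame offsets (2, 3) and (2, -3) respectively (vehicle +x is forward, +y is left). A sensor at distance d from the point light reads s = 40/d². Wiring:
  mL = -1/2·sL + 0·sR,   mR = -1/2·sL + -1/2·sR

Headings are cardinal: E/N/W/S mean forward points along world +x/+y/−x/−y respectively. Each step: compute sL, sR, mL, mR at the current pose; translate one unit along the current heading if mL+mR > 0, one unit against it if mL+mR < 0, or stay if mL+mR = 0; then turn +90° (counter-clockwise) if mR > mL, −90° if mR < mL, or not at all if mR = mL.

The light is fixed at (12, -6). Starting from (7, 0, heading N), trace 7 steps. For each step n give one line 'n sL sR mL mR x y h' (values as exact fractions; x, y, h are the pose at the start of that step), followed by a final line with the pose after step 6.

0 5/16 10/17 -5/32 -245/544 7 0 N
1 40/73 40/13 -20/73 -1720/949 7 -1 E
2 20/9 4/9 -10/9 -4/3 6 -1 S
3 40/73 8/29 -20/73 -872/2117 6 0 W
4 5/16 10/17 -5/32 -245/544 7 0 N
5 40/73 40/13 -20/73 -1720/949 7 -1 E
6 20/9 4/9 -10/9 -4/3 6 -1 S
final 6 0 W

n=0: pose=(7,0,N); sL=5/16, sR=10/17; mL=-5/32, mR=-245/544; mL+mR=-165/272 → advance -1; mR−mL=-5/17 → turn -1·90°
n=1: pose=(7,-1,E); sL=40/73, sR=40/13; mL=-20/73, mR=-1720/949; mL+mR=-1980/949 → advance -1; mR−mL=-20/13 → turn -1·90°
n=2: pose=(6,-1,S); sL=20/9, sR=4/9; mL=-10/9, mR=-4/3; mL+mR=-22/9 → advance -1; mR−mL=-2/9 → turn -1·90°
n=3: pose=(6,0,W); sL=40/73, sR=8/29; mL=-20/73, mR=-872/2117; mL+mR=-1452/2117 → advance -1; mR−mL=-4/29 → turn -1·90°
n=4: pose=(7,0,N); sL=5/16, sR=10/17; mL=-5/32, mR=-245/544; mL+mR=-165/272 → advance -1; mR−mL=-5/17 → turn -1·90°
n=5: pose=(7,-1,E); sL=40/73, sR=40/13; mL=-20/73, mR=-1720/949; mL+mR=-1980/949 → advance -1; mR−mL=-20/13 → turn -1·90°
n=6: pose=(6,-1,S); sL=20/9, sR=4/9; mL=-10/9, mR=-4/3; mL+mR=-22/9 → advance -1; mR−mL=-2/9 → turn -1·90°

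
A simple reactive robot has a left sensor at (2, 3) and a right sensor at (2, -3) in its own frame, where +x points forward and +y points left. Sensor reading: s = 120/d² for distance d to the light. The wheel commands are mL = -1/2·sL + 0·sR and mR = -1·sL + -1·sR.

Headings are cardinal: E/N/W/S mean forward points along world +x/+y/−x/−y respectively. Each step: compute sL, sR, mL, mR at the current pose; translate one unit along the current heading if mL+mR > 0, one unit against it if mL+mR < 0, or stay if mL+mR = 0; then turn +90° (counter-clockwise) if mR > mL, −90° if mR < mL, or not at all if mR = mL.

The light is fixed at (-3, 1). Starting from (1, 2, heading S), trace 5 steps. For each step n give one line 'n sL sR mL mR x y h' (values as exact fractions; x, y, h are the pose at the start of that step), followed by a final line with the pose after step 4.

n=0: pose=(1,2,S); sL=12/5, sR=60; mL=-6/5, mR=-312/5; mL+mR=-318/5 → advance -1; mR−mL=-306/5 → turn -1·90°
n=1: pose=(1,3,W); sL=24, sR=120/29; mL=-12, mR=-816/29; mL+mR=-1164/29 → advance -1; mR−mL=-468/29 → turn -1·90°
n=2: pose=(2,3,N); sL=6, sR=3/2; mL=-3, mR=-15/2; mL+mR=-21/2 → advance -1; mR−mL=-9/2 → turn -1·90°
n=3: pose=(2,2,E); sL=24/13, sR=120/53; mL=-12/13, mR=-2832/689; mL+mR=-3468/689 → advance -1; mR−mL=-2196/689 → turn -1·90°
n=4: pose=(1,2,S); sL=12/5, sR=60; mL=-6/5, mR=-312/5; mL+mR=-318/5 → advance -1; mR−mL=-306/5 → turn -1·90°

0 12/5 60 -6/5 -312/5 1 2 S
1 24 120/29 -12 -816/29 1 3 W
2 6 3/2 -3 -15/2 2 3 N
3 24/13 120/53 -12/13 -2832/689 2 2 E
4 12/5 60 -6/5 -312/5 1 2 S
final 1 3 W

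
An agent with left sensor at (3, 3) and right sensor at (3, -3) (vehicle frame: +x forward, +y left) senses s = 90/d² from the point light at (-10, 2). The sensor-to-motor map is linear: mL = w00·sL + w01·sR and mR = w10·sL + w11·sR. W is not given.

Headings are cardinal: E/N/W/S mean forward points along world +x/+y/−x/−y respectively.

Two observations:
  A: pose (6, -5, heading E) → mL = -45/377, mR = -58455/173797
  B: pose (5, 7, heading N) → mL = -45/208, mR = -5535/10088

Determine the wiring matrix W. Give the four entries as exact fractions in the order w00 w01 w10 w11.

obs A: pose=(6,-5,E) → sL=90/377, sR=90/461, mL=-45/377, mR=-58455/173797
obs B: pose=(5,7,N) → sL=45/104, sR=45/194, mL=-45/208, mR=-5535/10088
sensor matrix S = [[90/377, 90/461], [45/104, 45/194]]; det S = -1962225/67433236
solve [mL_A; mL_B] = S·[w00; w01] and [mR_A; mR_B] = S·[w10; w11]:
  w00 = -1/2, w01 = 0, w10 = -1, w11 = -1/2

-1/2 0 -1 -1/2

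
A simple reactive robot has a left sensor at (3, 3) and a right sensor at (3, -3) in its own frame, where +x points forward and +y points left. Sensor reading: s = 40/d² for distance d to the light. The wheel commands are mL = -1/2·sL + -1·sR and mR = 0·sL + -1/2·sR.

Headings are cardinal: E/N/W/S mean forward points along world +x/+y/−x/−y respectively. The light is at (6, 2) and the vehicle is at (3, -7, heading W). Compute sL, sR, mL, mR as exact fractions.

left sensor world pos  = (0, -10); dL² = 180
right sensor world pos = (0, -4); dR² = 72
sL = 40/180 = 2/9
sR = 40/72 = 5/9
mL = -1/2·sL + -1·sR = -2/3
mR = 0·sL + -1/2·sR = -5/18

2/9 5/9 -2/3 -5/18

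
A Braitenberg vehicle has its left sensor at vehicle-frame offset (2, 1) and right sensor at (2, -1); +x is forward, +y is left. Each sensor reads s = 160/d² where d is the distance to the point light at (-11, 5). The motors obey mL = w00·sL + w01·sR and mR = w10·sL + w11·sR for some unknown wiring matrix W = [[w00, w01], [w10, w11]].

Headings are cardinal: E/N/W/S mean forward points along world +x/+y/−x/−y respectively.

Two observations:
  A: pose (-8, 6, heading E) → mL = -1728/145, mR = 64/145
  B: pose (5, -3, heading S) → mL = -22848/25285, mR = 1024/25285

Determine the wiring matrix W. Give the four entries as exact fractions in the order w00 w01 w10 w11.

-1 -1 -1/2 1/2

obs A: pose=(-8,6,E) → sL=160/29, sR=32/5, mL=-1728/145, mR=64/145
obs B: pose=(5,-3,S) → sL=160/389, sR=32/65, mL=-22848/25285, mR=1024/25285
sensor matrix S = [[160/29, 32/5], [160/389, 32/65]]; det S = 12288/146653
solve [mL_A; mL_B] = S·[w00; w01] and [mR_A; mR_B] = S·[w10; w11]:
  w00 = -1, w01 = -1, w10 = -1/2, w11 = 1/2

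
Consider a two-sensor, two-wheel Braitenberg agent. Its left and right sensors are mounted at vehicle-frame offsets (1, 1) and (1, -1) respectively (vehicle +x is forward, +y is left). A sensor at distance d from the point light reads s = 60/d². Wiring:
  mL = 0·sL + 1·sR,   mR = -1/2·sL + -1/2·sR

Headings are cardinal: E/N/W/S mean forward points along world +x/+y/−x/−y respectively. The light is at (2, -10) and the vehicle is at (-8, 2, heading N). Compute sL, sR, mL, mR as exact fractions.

6/29 6/25 6/25 -162/725

left sensor world pos  = (-9, 3); dL² = 290
right sensor world pos = (-7, 3); dR² = 250
sL = 60/290 = 6/29
sR = 60/250 = 6/25
mL = 0·sL + 1·sR = 6/25
mR = -1/2·sL + -1/2·sR = -162/725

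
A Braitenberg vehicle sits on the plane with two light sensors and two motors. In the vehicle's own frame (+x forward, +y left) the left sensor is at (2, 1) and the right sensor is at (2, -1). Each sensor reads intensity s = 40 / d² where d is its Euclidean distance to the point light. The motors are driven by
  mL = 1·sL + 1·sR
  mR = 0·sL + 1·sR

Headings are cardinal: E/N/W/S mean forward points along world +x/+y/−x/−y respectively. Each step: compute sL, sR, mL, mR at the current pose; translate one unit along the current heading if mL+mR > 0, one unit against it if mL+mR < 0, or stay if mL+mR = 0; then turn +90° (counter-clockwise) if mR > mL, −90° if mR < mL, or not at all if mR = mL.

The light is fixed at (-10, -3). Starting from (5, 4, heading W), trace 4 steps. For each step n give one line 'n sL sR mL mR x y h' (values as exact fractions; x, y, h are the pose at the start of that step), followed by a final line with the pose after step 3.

0 8/41 40/233 3504/9553 40/233 5 4 W
1 4/25 20/153 1112/3825 20/153 4 4 N
2 40/337 8/61 5136/20557 8/61 4 5 E
3 10/73 5/29 655/2117 5/29 5 5 S
final 5 4 W

n=0: pose=(5,4,W); sL=8/41, sR=40/233; mL=3504/9553, mR=40/233; mL+mR=5144/9553 → advance +1; mR−mL=-8/41 → turn -1·90°
n=1: pose=(4,4,N); sL=4/25, sR=20/153; mL=1112/3825, mR=20/153; mL+mR=1612/3825 → advance +1; mR−mL=-4/25 → turn -1·90°
n=2: pose=(4,5,E); sL=40/337, sR=8/61; mL=5136/20557, mR=8/61; mL+mR=7832/20557 → advance +1; mR−mL=-40/337 → turn -1·90°
n=3: pose=(5,5,S); sL=10/73, sR=5/29; mL=655/2117, mR=5/29; mL+mR=1020/2117 → advance +1; mR−mL=-10/73 → turn -1·90°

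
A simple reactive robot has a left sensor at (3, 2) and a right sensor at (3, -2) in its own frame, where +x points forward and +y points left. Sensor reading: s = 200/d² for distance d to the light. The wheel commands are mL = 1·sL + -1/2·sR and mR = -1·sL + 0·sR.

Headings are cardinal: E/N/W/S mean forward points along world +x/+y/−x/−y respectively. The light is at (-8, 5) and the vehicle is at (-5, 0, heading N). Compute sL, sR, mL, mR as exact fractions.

40 200/29 1060/29 -40

left sensor world pos  = (-7, 3); dL² = 5
right sensor world pos = (-3, 3); dR² = 29
sL = 200/5 = 40
sR = 200/29 = 200/29
mL = 1·sL + -1/2·sR = 1060/29
mR = -1·sL + 0·sR = -40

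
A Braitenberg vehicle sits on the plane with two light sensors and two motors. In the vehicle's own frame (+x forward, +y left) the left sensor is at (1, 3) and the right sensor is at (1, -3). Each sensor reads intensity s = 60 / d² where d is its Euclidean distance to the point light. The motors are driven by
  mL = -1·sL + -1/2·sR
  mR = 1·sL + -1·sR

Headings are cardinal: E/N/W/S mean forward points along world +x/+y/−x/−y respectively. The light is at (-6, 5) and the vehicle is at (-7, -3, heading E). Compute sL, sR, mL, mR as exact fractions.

12/5 60/121 -1602/605 1152/605

left sensor world pos  = (-6, 0); dL² = 25
right sensor world pos = (-6, -6); dR² = 121
sL = 60/25 = 12/5
sR = 60/121 = 60/121
mL = -1·sL + -1/2·sR = -1602/605
mR = 1·sL + -1·sR = 1152/605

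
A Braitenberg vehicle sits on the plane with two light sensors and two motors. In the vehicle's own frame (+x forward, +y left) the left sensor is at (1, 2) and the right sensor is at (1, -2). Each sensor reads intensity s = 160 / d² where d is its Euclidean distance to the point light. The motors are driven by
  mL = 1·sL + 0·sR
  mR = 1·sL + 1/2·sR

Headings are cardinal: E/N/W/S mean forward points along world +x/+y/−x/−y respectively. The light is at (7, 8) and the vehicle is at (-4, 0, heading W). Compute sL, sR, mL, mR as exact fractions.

left sensor world pos  = (-5, -2); dL² = 244
right sensor world pos = (-5, 2); dR² = 180
sL = 160/244 = 40/61
sR = 160/180 = 8/9
mL = 1·sL + 0·sR = 40/61
mR = 1·sL + 1/2·sR = 604/549

40/61 8/9 40/61 604/549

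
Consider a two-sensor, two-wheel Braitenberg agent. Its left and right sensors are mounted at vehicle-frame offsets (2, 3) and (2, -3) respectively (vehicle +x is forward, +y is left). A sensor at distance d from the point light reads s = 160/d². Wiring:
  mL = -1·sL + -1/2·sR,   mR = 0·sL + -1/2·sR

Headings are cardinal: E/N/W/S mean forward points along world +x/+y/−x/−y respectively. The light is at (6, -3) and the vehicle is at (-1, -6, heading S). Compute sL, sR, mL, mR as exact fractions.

left sensor world pos  = (2, -8); dL² = 41
right sensor world pos = (-4, -8); dR² = 125
sL = 160/41 = 160/41
sR = 160/125 = 32/25
mL = -1·sL + -1/2·sR = -4656/1025
mR = 0·sL + -1/2·sR = -16/25

160/41 32/25 -4656/1025 -16/25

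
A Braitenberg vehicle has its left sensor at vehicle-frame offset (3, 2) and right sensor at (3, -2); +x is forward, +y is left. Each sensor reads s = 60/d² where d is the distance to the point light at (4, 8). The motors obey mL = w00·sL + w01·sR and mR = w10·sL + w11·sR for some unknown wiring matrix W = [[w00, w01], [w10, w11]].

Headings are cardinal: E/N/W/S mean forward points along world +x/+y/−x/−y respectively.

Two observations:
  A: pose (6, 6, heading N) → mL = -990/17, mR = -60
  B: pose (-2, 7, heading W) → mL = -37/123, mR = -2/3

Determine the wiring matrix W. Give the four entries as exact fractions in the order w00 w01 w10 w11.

obs A: pose=(6,6,N) → sL=60, sR=60/17, mL=-990/17, mR=-60
obs B: pose=(-2,7,W) → sL=2/3, sR=30/41, mL=-37/123, mR=-2/3
sensor matrix S = [[60, 60/17], [2/3, 30/41]]; det S = 28960/697
solve [mL_A; mL_B] = S·[w00; w01] and [mR_A; mR_B] = S·[w10; w11]:
  w00 = -1, w01 = 1/2, w10 = -1, w11 = 0

-1 1/2 -1 0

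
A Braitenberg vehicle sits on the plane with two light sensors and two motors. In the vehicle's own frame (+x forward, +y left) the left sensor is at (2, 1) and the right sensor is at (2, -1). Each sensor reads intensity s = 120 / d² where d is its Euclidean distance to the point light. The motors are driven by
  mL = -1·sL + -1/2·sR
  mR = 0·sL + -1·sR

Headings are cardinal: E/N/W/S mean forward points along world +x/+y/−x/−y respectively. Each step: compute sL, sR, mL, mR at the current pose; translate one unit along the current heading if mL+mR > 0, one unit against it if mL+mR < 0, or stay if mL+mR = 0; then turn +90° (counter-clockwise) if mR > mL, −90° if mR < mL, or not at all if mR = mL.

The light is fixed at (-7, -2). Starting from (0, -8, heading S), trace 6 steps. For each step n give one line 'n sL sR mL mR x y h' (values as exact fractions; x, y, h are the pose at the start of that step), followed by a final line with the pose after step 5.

0 15/16 6/5 -123/80 -6/5 0 -8 S
1 120/97 40/39 -6620/3783 -40/39 0 -7 E
2 60/17 60/29 -2250/493 -60/29 -1 -7 N
3 24/13 120/41 -1764/533 -120/41 -1 -8 W
4 15/16 6/5 -123/80 -6/5 0 -8 S
5 120/97 40/39 -6620/3783 -40/39 0 -7 E
final -1 -7 N

n=0: pose=(0,-8,S); sL=15/16, sR=6/5; mL=-123/80, mR=-6/5; mL+mR=-219/80 → advance -1; mR−mL=27/80 → turn +1·90°
n=1: pose=(0,-7,E); sL=120/97, sR=40/39; mL=-6620/3783, mR=-40/39; mL+mR=-3500/1261 → advance -1; mR−mL=2740/3783 → turn +1·90°
n=2: pose=(-1,-7,N); sL=60/17, sR=60/29; mL=-2250/493, mR=-60/29; mL+mR=-3270/493 → advance -1; mR−mL=1230/493 → turn +1·90°
n=3: pose=(-1,-8,W); sL=24/13, sR=120/41; mL=-1764/533, mR=-120/41; mL+mR=-3324/533 → advance -1; mR−mL=204/533 → turn +1·90°
n=4: pose=(0,-8,S); sL=15/16, sR=6/5; mL=-123/80, mR=-6/5; mL+mR=-219/80 → advance -1; mR−mL=27/80 → turn +1·90°
n=5: pose=(0,-7,E); sL=120/97, sR=40/39; mL=-6620/3783, mR=-40/39; mL+mR=-3500/1261 → advance -1; mR−mL=2740/3783 → turn +1·90°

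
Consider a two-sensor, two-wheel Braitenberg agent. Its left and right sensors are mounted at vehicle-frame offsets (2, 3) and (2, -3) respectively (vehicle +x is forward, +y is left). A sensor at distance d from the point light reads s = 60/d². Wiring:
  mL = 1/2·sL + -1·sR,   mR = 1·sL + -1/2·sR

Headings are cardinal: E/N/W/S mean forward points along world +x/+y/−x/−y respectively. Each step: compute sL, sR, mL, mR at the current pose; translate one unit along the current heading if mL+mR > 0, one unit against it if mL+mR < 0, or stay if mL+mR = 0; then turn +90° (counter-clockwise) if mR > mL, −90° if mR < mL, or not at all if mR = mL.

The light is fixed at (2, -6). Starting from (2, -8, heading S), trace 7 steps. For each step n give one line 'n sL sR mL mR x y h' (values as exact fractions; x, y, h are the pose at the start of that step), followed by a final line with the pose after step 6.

0 12/5 12/5 -6/5 6/5 2 -8 S
1 12 60/29 114/29 318/29 2 -8 E
2 15 15/4 15/4 105/8 3 -8 N
3 60/17 12 -174/17 -42/17 3 -7 W
4 30/17 6 -87/17 -21/17 4 -7 S
5 12/5 12/5 -6/5 6/5 4 -6 E
6 12 60/29 114/29 318/29 4 -6 N
final 4 -5 W

n=0: pose=(2,-8,S); sL=12/5, sR=12/5; mL=-6/5, mR=6/5; mL+mR=0 → advance +0; mR−mL=12/5 → turn +1·90°
n=1: pose=(2,-8,E); sL=12, sR=60/29; mL=114/29, mR=318/29; mL+mR=432/29 → advance +1; mR−mL=204/29 → turn +1·90°
n=2: pose=(3,-8,N); sL=15, sR=15/4; mL=15/4, mR=105/8; mL+mR=135/8 → advance +1; mR−mL=75/8 → turn +1·90°
n=3: pose=(3,-7,W); sL=60/17, sR=12; mL=-174/17, mR=-42/17; mL+mR=-216/17 → advance -1; mR−mL=132/17 → turn +1·90°
n=4: pose=(4,-7,S); sL=30/17, sR=6; mL=-87/17, mR=-21/17; mL+mR=-108/17 → advance -1; mR−mL=66/17 → turn +1·90°
n=5: pose=(4,-6,E); sL=12/5, sR=12/5; mL=-6/5, mR=6/5; mL+mR=0 → advance +0; mR−mL=12/5 → turn +1·90°
n=6: pose=(4,-6,N); sL=12, sR=60/29; mL=114/29, mR=318/29; mL+mR=432/29 → advance +1; mR−mL=204/29 → turn +1·90°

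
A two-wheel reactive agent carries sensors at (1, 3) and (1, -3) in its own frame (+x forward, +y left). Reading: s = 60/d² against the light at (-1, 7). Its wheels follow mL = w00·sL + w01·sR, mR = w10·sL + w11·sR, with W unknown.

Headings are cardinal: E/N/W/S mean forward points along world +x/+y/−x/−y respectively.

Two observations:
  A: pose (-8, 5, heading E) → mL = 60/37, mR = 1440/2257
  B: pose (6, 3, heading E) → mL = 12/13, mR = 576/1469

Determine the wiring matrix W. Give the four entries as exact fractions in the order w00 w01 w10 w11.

obs A: pose=(-8,5,E) → sL=60/37, sR=60/61, mL=60/37, mR=1440/2257
obs B: pose=(6,3,E) → sL=12/13, sR=60/113, mL=12/13, mR=576/1469
sensor matrix S = [[60/37, 60/61], [12/13, 60/113]]; det S = -155520/3315533
solve [mL_A; mL_B] = S·[w00; w01] and [mR_A; mR_B] = S·[w10; w11]:
  w00 = 1, w01 = 0, w10 = 1, w11 = -1

1 0 1 -1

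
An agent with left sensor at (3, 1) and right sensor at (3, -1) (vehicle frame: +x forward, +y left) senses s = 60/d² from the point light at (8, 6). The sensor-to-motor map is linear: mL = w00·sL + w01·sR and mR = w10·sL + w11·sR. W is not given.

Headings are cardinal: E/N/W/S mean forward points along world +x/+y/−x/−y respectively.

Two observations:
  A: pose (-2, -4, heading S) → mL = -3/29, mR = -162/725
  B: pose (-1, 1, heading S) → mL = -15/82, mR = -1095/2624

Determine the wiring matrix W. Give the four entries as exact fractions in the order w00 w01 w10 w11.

0 -1/2 -1/2 -1/2

obs A: pose=(-2,-4,S) → sL=6/25, sR=6/29, mL=-3/29, mR=-162/725
obs B: pose=(-1,1,S) → sL=15/32, sR=15/41, mL=-15/82, mR=-1095/2624
sensor matrix S = [[6/25, 6/29], [15/32, 15/41]]; det S = -873/95120
solve [mL_A; mL_B] = S·[w00; w01] and [mR_A; mR_B] = S·[w10; w11]:
  w00 = 0, w01 = -1/2, w10 = -1/2, w11 = -1/2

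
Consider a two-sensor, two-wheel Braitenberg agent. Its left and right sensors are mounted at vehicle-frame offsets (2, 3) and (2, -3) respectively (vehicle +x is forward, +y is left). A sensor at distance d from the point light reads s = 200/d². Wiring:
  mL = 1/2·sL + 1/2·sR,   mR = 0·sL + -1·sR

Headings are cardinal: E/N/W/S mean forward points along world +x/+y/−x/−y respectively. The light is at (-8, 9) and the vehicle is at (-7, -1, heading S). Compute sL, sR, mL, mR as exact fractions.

left sensor world pos  = (-4, -3); dL² = 160
right sensor world pos = (-10, -3); dR² = 148
sL = 200/160 = 5/4
sR = 200/148 = 50/37
mL = 1/2·sL + 1/2·sR = 385/296
mR = 0·sL + -1·sR = -50/37

5/4 50/37 385/296 -50/37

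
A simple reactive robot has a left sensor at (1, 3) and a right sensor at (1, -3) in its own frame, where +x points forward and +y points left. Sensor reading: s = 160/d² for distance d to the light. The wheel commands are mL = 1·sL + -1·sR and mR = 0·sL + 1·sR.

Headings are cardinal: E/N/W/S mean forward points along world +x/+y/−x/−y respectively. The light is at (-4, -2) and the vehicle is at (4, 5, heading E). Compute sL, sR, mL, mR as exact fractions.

left sensor world pos  = (5, 8); dL² = 181
right sensor world pos = (5, 2); dR² = 97
sL = 160/181 = 160/181
sR = 160/97 = 160/97
mL = 1·sL + -1·sR = -13440/17557
mR = 0·sL + 1·sR = 160/97

160/181 160/97 -13440/17557 160/97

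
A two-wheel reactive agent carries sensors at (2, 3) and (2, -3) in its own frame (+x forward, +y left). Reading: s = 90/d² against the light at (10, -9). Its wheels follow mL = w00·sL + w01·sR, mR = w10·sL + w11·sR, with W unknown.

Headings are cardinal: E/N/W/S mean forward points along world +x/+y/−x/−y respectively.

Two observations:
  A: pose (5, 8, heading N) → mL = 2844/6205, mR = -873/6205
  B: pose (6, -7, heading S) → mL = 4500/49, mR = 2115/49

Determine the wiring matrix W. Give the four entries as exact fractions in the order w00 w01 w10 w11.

1 1 1/2 -1

obs A: pose=(5,8,N) → sL=18/85, sR=18/73, mL=2844/6205, mR=-873/6205
obs B: pose=(6,-7,S) → sL=90, sR=90/49, mL=4500/49, mR=2115/49
sensor matrix S = [[18/85, 18/73], [90, 90/49]]; det S = -1325808/60809
solve [mL_A; mL_B] = S·[w00; w01] and [mR_A; mR_B] = S·[w10; w11]:
  w00 = 1, w01 = 1, w10 = 1/2, w11 = -1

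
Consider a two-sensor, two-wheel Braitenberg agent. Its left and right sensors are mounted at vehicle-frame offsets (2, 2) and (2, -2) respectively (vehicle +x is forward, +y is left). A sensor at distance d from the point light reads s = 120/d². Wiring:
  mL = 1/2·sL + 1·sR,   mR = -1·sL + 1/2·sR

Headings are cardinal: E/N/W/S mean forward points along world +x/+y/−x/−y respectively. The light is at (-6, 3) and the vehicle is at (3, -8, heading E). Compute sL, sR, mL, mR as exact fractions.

left sensor world pos  = (5, -6); dL² = 202
right sensor world pos = (5, -10); dR² = 290
sL = 120/202 = 60/101
sR = 120/290 = 12/29
mL = 1/2·sL + 1·sR = 2082/2929
mR = -1·sL + 1/2·sR = -1134/2929

60/101 12/29 2082/2929 -1134/2929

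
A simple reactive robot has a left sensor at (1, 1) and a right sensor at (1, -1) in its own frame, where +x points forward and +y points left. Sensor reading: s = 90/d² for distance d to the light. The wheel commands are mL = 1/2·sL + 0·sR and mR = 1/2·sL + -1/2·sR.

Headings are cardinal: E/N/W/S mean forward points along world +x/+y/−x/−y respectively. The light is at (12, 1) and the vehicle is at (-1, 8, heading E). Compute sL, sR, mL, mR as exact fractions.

45/104 1/2 45/208 -7/208

left sensor world pos  = (0, 9); dL² = 208
right sensor world pos = (0, 7); dR² = 180
sL = 90/208 = 45/104
sR = 90/180 = 1/2
mL = 1/2·sL + 0·sR = 45/208
mR = 1/2·sL + -1/2·sR = -7/208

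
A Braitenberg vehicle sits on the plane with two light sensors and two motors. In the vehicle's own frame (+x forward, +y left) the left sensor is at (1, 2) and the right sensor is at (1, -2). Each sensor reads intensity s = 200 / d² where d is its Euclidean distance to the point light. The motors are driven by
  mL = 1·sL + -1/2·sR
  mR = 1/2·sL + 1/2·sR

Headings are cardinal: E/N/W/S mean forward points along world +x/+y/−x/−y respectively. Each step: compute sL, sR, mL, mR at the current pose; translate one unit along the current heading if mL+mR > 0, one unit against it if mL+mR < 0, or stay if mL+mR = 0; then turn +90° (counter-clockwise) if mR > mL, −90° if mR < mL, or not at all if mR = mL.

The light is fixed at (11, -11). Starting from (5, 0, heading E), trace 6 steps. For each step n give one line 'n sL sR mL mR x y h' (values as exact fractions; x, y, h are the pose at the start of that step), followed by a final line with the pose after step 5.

0 100/97 100/53 450/5141 7500/5141 5 0 E
1 200/193 200/153 11300/29529 34600/29529 6 0 N
2 25/17 25/29 1025/986 575/493 6 1 W
3 200/137 40/37 4660/5069 6440/5069 5 1 S
4 100/97 100/53 450/5141 7500/5141 5 0 E
5 200/193 200/153 11300/29529 34600/29529 6 0 N
final 6 1 W

n=0: pose=(5,0,E); sL=100/97, sR=100/53; mL=450/5141, mR=7500/5141; mL+mR=150/97 → advance +1; mR−mL=7050/5141 → turn +1·90°
n=1: pose=(6,0,N); sL=200/193, sR=200/153; mL=11300/29529, mR=34600/29529; mL+mR=300/193 → advance +1; mR−mL=23300/29529 → turn +1·90°
n=2: pose=(6,1,W); sL=25/17, sR=25/29; mL=1025/986, mR=575/493; mL+mR=75/34 → advance +1; mR−mL=125/986 → turn +1·90°
n=3: pose=(5,1,S); sL=200/137, sR=40/37; mL=4660/5069, mR=6440/5069; mL+mR=300/137 → advance +1; mR−mL=1780/5069 → turn +1·90°
n=4: pose=(5,0,E); sL=100/97, sR=100/53; mL=450/5141, mR=7500/5141; mL+mR=150/97 → advance +1; mR−mL=7050/5141 → turn +1·90°
n=5: pose=(6,0,N); sL=200/193, sR=200/153; mL=11300/29529, mR=34600/29529; mL+mR=300/193 → advance +1; mR−mL=23300/29529 → turn +1·90°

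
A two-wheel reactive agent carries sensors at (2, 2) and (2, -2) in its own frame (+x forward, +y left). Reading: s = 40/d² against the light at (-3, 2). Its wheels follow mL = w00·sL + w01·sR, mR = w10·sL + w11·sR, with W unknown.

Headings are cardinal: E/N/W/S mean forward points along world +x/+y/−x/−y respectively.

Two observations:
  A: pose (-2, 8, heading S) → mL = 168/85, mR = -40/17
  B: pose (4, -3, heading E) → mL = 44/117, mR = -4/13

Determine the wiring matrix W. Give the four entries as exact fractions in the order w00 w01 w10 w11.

1/2 1/2 0 -1

obs A: pose=(-2,8,S) → sL=8/5, sR=40/17, mL=168/85, mR=-40/17
obs B: pose=(4,-3,E) → sL=4/9, sR=4/13, mL=44/117, mR=-4/13
sensor matrix S = [[8/5, 40/17], [4/9, 4/13]]; det S = -5504/9945
solve [mL_A; mL_B] = S·[w00; w01] and [mR_A; mR_B] = S·[w10; w11]:
  w00 = 1/2, w01 = 1/2, w10 = 0, w11 = -1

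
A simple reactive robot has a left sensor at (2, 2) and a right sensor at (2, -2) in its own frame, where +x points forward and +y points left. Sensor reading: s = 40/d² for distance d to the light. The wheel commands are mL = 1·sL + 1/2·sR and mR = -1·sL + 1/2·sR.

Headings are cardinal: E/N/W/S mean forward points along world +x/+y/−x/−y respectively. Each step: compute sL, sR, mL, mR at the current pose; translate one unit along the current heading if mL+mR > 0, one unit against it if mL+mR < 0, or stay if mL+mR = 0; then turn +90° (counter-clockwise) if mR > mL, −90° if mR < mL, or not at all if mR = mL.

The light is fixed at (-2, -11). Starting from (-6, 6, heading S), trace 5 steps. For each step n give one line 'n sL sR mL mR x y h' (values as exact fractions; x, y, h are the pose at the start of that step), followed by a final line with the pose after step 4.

n=0: pose=(-6,6,S); sL=40/229, sR=40/261; mL=15020/59769, mR=-5860/59769; mL+mR=40/261 → advance +1; mR−mL=-80/229 → turn -1·90°
n=1: pose=(-6,5,W); sL=5/29, sR=1/9; mL=119/522, mR=-61/522; mL+mR=1/9 → advance +1; mR−mL=-10/29 → turn -1·90°
n=2: pose=(-7,5,N); sL=40/373, sR=40/333; mL=20780/124209, mR=-5860/124209; mL+mR=40/333 → advance +1; mR−mL=-80/373 → turn -1·90°
n=3: pose=(-7,6,E); sL=4/37, sR=20/117; mL=838/4329, mR=-98/4329; mL+mR=20/117 → advance +1; mR−mL=-8/37 → turn -1·90°
n=4: pose=(-6,6,S); sL=40/229, sR=40/261; mL=15020/59769, mR=-5860/59769; mL+mR=40/261 → advance +1; mR−mL=-80/229 → turn -1·90°

0 40/229 40/261 15020/59769 -5860/59769 -6 6 S
1 5/29 1/9 119/522 -61/522 -6 5 W
2 40/373 40/333 20780/124209 -5860/124209 -7 5 N
3 4/37 20/117 838/4329 -98/4329 -7 6 E
4 40/229 40/261 15020/59769 -5860/59769 -6 6 S
final -6 5 W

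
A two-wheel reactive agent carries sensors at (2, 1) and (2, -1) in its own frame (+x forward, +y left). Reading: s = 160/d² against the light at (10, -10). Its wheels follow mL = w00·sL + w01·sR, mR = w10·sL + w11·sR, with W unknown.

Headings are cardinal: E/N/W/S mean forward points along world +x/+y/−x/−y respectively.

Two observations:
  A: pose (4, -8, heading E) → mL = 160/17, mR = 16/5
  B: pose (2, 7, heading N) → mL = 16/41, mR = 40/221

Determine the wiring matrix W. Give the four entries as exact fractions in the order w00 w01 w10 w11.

obs A: pose=(4,-8,E) → sL=32/5, sR=160/17, mL=160/17, mR=16/5
obs B: pose=(2,7,N) → sL=80/221, sR=16/41, mL=16/41, mR=40/221
sensor matrix S = [[32/5, 160/17], [80/221, 16/41]]; det S = -700416/770185
solve [mL_A; mL_B] = S·[w00; w01] and [mR_A; mR_B] = S·[w10; w11]:
  w00 = 0, w01 = 1, w10 = 1/2, w11 = 0

0 1 1/2 0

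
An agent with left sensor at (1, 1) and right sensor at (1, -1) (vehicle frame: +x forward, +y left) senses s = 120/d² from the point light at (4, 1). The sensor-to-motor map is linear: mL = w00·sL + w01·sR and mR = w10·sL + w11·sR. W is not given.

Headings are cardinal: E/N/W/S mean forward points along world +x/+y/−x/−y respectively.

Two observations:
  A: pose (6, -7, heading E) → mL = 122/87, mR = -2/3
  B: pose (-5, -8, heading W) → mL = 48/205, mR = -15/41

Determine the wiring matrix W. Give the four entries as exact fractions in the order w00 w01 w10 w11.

1 -1/2 0 -1/2

obs A: pose=(6,-7,E) → sL=60/29, sR=4/3, mL=122/87, mR=-2/3
obs B: pose=(-5,-8,W) → sL=3/5, sR=30/41, mL=48/205, mR=-15/41
sensor matrix S = [[60/29, 4/3], [3/5, 30/41]]; det S = 4244/5945
solve [mL_A; mL_B] = S·[w00; w01] and [mR_A; mR_B] = S·[w10; w11]:
  w00 = 1, w01 = -1/2, w10 = 0, w11 = -1/2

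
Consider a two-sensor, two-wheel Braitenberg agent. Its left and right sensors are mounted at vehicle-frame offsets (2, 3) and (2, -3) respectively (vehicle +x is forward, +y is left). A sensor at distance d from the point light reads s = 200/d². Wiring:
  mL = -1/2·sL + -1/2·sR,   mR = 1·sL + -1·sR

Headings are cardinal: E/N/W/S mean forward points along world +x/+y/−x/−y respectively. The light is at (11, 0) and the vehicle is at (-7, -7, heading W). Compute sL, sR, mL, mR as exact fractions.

2/5 25/52 -229/520 -21/260

left sensor world pos  = (-9, -10); dL² = 500
right sensor world pos = (-9, -4); dR² = 416
sL = 200/500 = 2/5
sR = 200/416 = 25/52
mL = -1/2·sL + -1/2·sR = -229/520
mR = 1·sL + -1·sR = -21/260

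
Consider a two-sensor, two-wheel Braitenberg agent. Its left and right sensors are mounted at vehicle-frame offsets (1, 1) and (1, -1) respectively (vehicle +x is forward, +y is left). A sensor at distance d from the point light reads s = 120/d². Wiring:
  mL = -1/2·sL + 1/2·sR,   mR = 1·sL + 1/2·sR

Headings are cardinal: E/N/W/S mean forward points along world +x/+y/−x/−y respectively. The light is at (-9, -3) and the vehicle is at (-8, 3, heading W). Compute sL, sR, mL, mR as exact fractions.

24/5 120/49 -288/245 1476/245

left sensor world pos  = (-9, 2); dL² = 25
right sensor world pos = (-9, 4); dR² = 49
sL = 120/25 = 24/5
sR = 120/49 = 120/49
mL = -1/2·sL + 1/2·sR = -288/245
mR = 1·sL + 1/2·sR = 1476/245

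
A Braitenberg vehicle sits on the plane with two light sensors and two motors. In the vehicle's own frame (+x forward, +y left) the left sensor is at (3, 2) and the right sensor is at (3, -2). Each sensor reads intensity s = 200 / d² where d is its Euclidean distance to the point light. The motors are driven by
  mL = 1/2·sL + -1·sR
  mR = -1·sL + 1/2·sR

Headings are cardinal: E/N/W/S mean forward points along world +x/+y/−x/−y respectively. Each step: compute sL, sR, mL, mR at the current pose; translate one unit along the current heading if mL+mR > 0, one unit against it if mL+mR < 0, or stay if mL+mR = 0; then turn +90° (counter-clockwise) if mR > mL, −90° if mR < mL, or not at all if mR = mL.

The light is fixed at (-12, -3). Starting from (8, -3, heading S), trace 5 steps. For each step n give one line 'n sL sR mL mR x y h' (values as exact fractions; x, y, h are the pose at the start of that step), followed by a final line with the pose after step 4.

n=0: pose=(8,-3,S); sL=200/493, sR=200/333; mL=-65300/164169, mR=-17300/164169; mL+mR=-82600/164169 → advance -1; mR−mL=16000/54723 → turn +1·90°
n=1: pose=(8,-2,E); sL=100/269, sR=20/53; mL=-2730/14257, mR=-2610/14257; mL+mR=-5340/14257 → advance -1; mR−mL=120/14257 → turn +1·90°
n=2: pose=(7,-2,N); sL=40/61, sR=200/457; mL=-3060/27877, mR=-12180/27877; mL+mR=-15240/27877 → advance -1; mR−mL=-9120/27877 → turn -1·90°
n=3: pose=(7,-3,E); sL=25/61, sR=25/61; mL=-25/122, mR=-25/122; mL+mR=-25/61 → advance -1; mR−mL=0 → turn +0·90°
n=4: pose=(6,-3,E); sL=40/89, sR=40/89; mL=-20/89, mR=-20/89; mL+mR=-40/89 → advance -1; mR−mL=0 → turn +0·90°

0 200/493 200/333 -65300/164169 -17300/164169 8 -3 S
1 100/269 20/53 -2730/14257 -2610/14257 8 -2 E
2 40/61 200/457 -3060/27877 -12180/27877 7 -2 N
3 25/61 25/61 -25/122 -25/122 7 -3 E
4 40/89 40/89 -20/89 -20/89 6 -3 E
final 5 -3 E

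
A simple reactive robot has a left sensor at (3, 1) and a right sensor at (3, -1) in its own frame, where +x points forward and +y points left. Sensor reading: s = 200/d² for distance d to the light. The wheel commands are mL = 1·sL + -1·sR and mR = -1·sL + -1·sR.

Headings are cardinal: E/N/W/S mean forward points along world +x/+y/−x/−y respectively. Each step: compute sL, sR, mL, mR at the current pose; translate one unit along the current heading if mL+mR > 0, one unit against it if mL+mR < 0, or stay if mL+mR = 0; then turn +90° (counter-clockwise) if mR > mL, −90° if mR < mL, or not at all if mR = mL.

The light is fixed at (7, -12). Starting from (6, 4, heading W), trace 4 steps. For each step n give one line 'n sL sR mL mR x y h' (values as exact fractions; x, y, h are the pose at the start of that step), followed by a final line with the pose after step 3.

n=0: pose=(6,4,W); sL=200/241, sR=40/61; mL=2560/14701, mR=-21840/14701; mL+mR=-80/61 → advance -1; mR−mL=-400/241 → turn -1·90°
n=1: pose=(7,4,N); sL=100/181, sR=100/181; mL=0, mR=-200/181; mL+mR=-200/181 → advance -1; mR−mL=-200/181 → turn -1·90°
n=2: pose=(7,3,E); sL=40/53, sR=40/41; mL=-480/2173, mR=-3760/2173; mL+mR=-80/41 → advance -1; mR−mL=-80/53 → turn -1·90°
n=3: pose=(6,3,S); sL=25/18, sR=50/37; mL=25/666, mR=-1825/666; mL+mR=-100/37 → advance -1; mR−mL=-25/9 → turn -1·90°

0 200/241 40/61 2560/14701 -21840/14701 6 4 W
1 100/181 100/181 0 -200/181 7 4 N
2 40/53 40/41 -480/2173 -3760/2173 7 3 E
3 25/18 50/37 25/666 -1825/666 6 3 S
final 6 4 W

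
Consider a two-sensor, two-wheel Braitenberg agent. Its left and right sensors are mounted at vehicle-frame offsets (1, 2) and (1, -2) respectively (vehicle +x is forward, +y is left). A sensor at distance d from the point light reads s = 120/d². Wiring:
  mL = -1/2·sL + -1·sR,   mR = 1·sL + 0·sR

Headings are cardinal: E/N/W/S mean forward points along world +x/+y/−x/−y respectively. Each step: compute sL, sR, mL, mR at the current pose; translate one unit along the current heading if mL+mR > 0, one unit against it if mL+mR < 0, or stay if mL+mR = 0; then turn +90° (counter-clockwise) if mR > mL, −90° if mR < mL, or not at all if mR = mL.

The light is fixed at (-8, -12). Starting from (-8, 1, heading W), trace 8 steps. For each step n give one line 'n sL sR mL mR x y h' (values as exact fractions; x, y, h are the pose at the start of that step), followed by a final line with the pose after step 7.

n=0: pose=(-8,1,W); sL=60/61, sR=60/113; mL=-7050/6893, mR=60/61; mL+mR=-270/6893 → advance -1; mR−mL=13830/6893 → turn +1·90°
n=1: pose=(-7,1,S); sL=40/51, sR=24/29; mL=-1804/1479, mR=40/51; mL+mR=-644/1479 → advance -1; mR−mL=988/493 → turn +1·90°
n=2: pose=(-7,2,E); sL=6/13, sR=30/37; mL=-501/481, mR=6/13; mL+mR=-279/481 → advance -1; mR−mL=723/481 → turn +1·90°
n=3: pose=(-8,2,N); sL=120/229, sR=120/229; mL=-180/229, mR=120/229; mL+mR=-60/229 → advance -1; mR−mL=300/229 → turn +1·90°
n=4: pose=(-8,1,W); sL=60/61, sR=60/113; mL=-7050/6893, mR=60/61; mL+mR=-270/6893 → advance -1; mR−mL=13830/6893 → turn +1·90°
n=5: pose=(-7,1,S); sL=40/51, sR=24/29; mL=-1804/1479, mR=40/51; mL+mR=-644/1479 → advance -1; mR−mL=988/493 → turn +1·90°
n=6: pose=(-7,2,E); sL=6/13, sR=30/37; mL=-501/481, mR=6/13; mL+mR=-279/481 → advance -1; mR−mL=723/481 → turn +1·90°
n=7: pose=(-8,2,N); sL=120/229, sR=120/229; mL=-180/229, mR=120/229; mL+mR=-60/229 → advance -1; mR−mL=300/229 → turn +1·90°

0 60/61 60/113 -7050/6893 60/61 -8 1 W
1 40/51 24/29 -1804/1479 40/51 -7 1 S
2 6/13 30/37 -501/481 6/13 -7 2 E
3 120/229 120/229 -180/229 120/229 -8 2 N
4 60/61 60/113 -7050/6893 60/61 -8 1 W
5 40/51 24/29 -1804/1479 40/51 -7 1 S
6 6/13 30/37 -501/481 6/13 -7 2 E
7 120/229 120/229 -180/229 120/229 -8 2 N
final -8 1 W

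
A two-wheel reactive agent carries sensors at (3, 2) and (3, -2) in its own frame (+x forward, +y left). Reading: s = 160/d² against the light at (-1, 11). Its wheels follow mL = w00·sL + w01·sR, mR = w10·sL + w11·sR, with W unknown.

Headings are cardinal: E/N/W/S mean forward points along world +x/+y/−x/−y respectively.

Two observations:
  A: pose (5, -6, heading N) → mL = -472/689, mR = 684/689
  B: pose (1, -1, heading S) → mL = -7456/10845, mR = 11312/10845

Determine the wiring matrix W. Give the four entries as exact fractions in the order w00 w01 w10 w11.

-1/2 -1/2 1/2 1

obs A: pose=(5,-6,N) → sL=40/53, sR=8/13, mL=-472/689, mR=684/689
obs B: pose=(1,-1,S) → sL=160/241, sR=32/45, mL=-7456/10845, mR=11312/10845
sensor matrix S = [[40/53, 8/13], [160/241, 32/45]]; det S = 191488/1494441
solve [mL_A; mL_B] = S·[w00; w01] and [mR_A; mR_B] = S·[w10; w11]:
  w00 = -1/2, w01 = -1/2, w10 = 1/2, w11 = 1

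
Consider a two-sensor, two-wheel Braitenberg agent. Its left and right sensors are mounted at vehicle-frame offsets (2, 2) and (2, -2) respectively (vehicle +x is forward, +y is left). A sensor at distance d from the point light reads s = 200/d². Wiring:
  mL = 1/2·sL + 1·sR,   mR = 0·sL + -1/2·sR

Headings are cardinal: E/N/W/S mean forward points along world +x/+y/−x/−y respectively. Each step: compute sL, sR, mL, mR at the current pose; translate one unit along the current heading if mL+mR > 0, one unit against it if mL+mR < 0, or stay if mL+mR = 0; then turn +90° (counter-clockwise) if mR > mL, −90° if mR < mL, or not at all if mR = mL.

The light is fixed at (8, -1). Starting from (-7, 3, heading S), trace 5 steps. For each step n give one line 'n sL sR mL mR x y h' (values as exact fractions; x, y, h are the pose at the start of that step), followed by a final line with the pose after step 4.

n=0: pose=(-7,3,S); sL=200/173, sR=200/293; mL=63900/50689, mR=-100/293; mL+mR=46600/50689 → advance +1; mR−mL=-81200/50689 → turn -1·90°
n=1: pose=(-7,2,W); sL=20/29, sR=100/157; mL=4470/4553, mR=-50/157; mL+mR=3020/4553 → advance +1; mR−mL=-5920/4553 → turn -1·90°
n=2: pose=(-8,2,N); sL=200/349, sR=200/221; mL=91900/77129, mR=-100/221; mL+mR=57000/77129 → advance +1; mR−mL=-126800/77129 → turn -1·90°
n=3: pose=(-8,3,E); sL=25/29, sR=1; mL=83/58, mR=-1/2; mL+mR=27/29 → advance +1; mR−mL=-56/29 → turn -1·90°
n=4: pose=(-7,3,S); sL=200/173, sR=200/293; mL=63900/50689, mR=-100/293; mL+mR=46600/50689 → advance +1; mR−mL=-81200/50689 → turn -1·90°

0 200/173 200/293 63900/50689 -100/293 -7 3 S
1 20/29 100/157 4470/4553 -50/157 -7 2 W
2 200/349 200/221 91900/77129 -100/221 -8 2 N
3 25/29 1 83/58 -1/2 -8 3 E
4 200/173 200/293 63900/50689 -100/293 -7 3 S
final -7 2 W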